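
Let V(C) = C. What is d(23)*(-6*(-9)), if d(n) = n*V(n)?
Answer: 28566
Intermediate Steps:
d(n) = n**2 (d(n) = n*n = n**2)
d(23)*(-6*(-9)) = 23**2*(-6*(-9)) = 529*54 = 28566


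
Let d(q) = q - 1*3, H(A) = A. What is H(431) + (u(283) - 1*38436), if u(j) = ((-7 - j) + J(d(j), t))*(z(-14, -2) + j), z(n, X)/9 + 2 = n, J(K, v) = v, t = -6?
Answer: -79149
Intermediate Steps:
d(q) = -3 + q (d(q) = q - 3 = -3 + q)
z(n, X) = -18 + 9*n
u(j) = (-144 + j)*(-13 - j) (u(j) = ((-7 - j) - 6)*((-18 + 9*(-14)) + j) = (-13 - j)*((-18 - 126) + j) = (-13 - j)*(-144 + j) = (-144 + j)*(-13 - j))
H(431) + (u(283) - 1*38436) = 431 + ((1872 - 1*283² + 131*283) - 1*38436) = 431 + ((1872 - 1*80089 + 37073) - 38436) = 431 + ((1872 - 80089 + 37073) - 38436) = 431 + (-41144 - 38436) = 431 - 79580 = -79149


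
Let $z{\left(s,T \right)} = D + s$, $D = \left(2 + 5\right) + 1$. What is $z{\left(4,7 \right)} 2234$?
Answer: $26808$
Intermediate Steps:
$D = 8$ ($D = 7 + 1 = 8$)
$z{\left(s,T \right)} = 8 + s$
$z{\left(4,7 \right)} 2234 = \left(8 + 4\right) 2234 = 12 \cdot 2234 = 26808$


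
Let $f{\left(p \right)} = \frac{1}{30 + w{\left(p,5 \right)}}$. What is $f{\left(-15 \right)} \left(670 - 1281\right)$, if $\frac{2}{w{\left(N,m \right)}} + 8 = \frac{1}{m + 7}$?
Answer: $- \frac{58045}{2826} \approx -20.54$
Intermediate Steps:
$w{\left(N,m \right)} = \frac{2}{-8 + \frac{1}{7 + m}}$ ($w{\left(N,m \right)} = \frac{2}{-8 + \frac{1}{m + 7}} = \frac{2}{-8 + \frac{1}{7 + m}}$)
$f{\left(p \right)} = \frac{95}{2826}$ ($f{\left(p \right)} = \frac{1}{30 + \frac{2 \left(-7 - 5\right)}{55 + 8 \cdot 5}} = \frac{1}{30 + \frac{2 \left(-7 - 5\right)}{55 + 40}} = \frac{1}{30 + 2 \cdot \frac{1}{95} \left(-12\right)} = \frac{1}{30 - \frac{24}{95}} = \frac{1}{\frac{2826}{95}} = \frac{95}{2826}$)
$f{\left(-15 \right)} \left(670 - 1281\right) = \frac{95 \left(670 - 1281\right)}{2826} = \frac{95}{2826} \left(-611\right) = - \frac{58045}{2826}$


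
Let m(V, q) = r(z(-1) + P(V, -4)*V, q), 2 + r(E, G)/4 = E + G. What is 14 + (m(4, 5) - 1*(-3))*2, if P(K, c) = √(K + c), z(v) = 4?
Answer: 76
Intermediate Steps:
r(E, G) = -8 + 4*E + 4*G (r(E, G) = -8 + 4*(E + G) = -8 + (4*E + 4*G) = -8 + 4*E + 4*G)
m(V, q) = 8 + 4*q + 4*V*√(-4 + V) (m(V, q) = -8 + 4*(4 + √(V - 4)*V) + 4*q = -8 + 4*(4 + √(-4 + V)*V) + 4*q = -8 + 4*(4 + V*√(-4 + V)) + 4*q = -8 + (16 + 4*V*√(-4 + V)) + 4*q = 8 + 4*q + 4*V*√(-4 + V))
14 + (m(4, 5) - 1*(-3))*2 = 14 + ((8 + 4*5 + 4*4*√(-4 + 4)) - 1*(-3))*2 = 14 + ((8 + 20 + 4*4*√0) + 3)*2 = 14 + ((8 + 20 + 4*4*0) + 3)*2 = 14 + ((8 + 20 + 0) + 3)*2 = 14 + (28 + 3)*2 = 14 + 31*2 = 14 + 62 = 76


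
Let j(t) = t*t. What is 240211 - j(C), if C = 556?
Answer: -68925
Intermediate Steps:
j(t) = t²
240211 - j(C) = 240211 - 1*556² = 240211 - 1*309136 = 240211 - 309136 = -68925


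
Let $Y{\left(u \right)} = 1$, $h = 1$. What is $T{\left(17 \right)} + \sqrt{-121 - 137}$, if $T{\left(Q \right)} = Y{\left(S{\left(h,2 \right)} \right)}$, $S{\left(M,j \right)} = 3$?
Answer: $1 + i \sqrt{258} \approx 1.0 + 16.062 i$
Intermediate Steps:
$T{\left(Q \right)} = 1$
$T{\left(17 \right)} + \sqrt{-121 - 137} = 1 + \sqrt{-121 - 137} = 1 + \sqrt{-258} = 1 + i \sqrt{258}$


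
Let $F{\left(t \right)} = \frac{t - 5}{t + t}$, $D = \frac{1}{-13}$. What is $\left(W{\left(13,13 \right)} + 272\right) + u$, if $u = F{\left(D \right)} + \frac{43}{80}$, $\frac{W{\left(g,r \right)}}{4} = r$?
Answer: $\frac{28603}{80} \approx 357.54$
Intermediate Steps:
$D = - \frac{1}{13} \approx -0.076923$
$W{\left(g,r \right)} = 4 r$
$F{\left(t \right)} = \frac{-5 + t}{2 t}$
$u = \frac{2683}{80}$ ($u = \frac{-5 - \frac{1}{13}}{2 \left(- \frac{1}{13}\right)} + \frac{43}{80} = \frac{1}{2} \left(-13\right) \left(- \frac{66}{13}\right) + 43 \cdot \frac{1}{80} = 33 + \frac{43}{80} = \frac{2683}{80} \approx 33.537$)
$\left(W{\left(13,13 \right)} + 272\right) + u = \left(4 \cdot 13 + 272\right) + \frac{2683}{80} = \left(52 + 272\right) + \frac{2683}{80} = 324 + \frac{2683}{80} = \frac{28603}{80}$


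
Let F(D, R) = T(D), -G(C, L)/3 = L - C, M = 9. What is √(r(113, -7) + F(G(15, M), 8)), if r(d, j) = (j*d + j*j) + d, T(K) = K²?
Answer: I*√305 ≈ 17.464*I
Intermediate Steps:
G(C, L) = -3*L + 3*C (G(C, L) = -3*(L - C) = -3*L + 3*C)
F(D, R) = D²
r(d, j) = d + j² + d*j (r(d, j) = (d*j + j²) + d = (j² + d*j) + d = d + j² + d*j)
√(r(113, -7) + F(G(15, M), 8)) = √((113 + (-7)² + 113*(-7)) + (-3*9 + 3*15)²) = √((113 + 49 - 791) + (-27 + 45)²) = √(-629 + 18²) = √(-629 + 324) = √(-305) = I*√305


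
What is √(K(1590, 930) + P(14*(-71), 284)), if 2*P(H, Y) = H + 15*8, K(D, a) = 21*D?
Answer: √32953 ≈ 181.53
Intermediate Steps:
P(H, Y) = 60 + H/2 (P(H, Y) = (H + 15*8)/2 = (H + 120)/2 = (120 + H)/2 = 60 + H/2)
√(K(1590, 930) + P(14*(-71), 284)) = √(21*1590 + (60 + (14*(-71))/2)) = √(33390 + (60 + (½)*(-994))) = √(33390 + (60 - 497)) = √(33390 - 437) = √32953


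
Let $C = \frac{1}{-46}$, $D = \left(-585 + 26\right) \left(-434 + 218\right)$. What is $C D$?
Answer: $- \frac{60372}{23} \approx -2624.9$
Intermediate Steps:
$D = 120744$ ($D = \left(-559\right) \left(-216\right) = 120744$)
$C = - \frac{1}{46} \approx -0.021739$
$C D = \left(- \frac{1}{46}\right) 120744 = - \frac{60372}{23}$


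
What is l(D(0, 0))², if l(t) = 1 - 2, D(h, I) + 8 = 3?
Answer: 1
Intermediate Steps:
D(h, I) = -5 (D(h, I) = -8 + 3 = -5)
l(t) = -1
l(D(0, 0))² = (-1)² = 1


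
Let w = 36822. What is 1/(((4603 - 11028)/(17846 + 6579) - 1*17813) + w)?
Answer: 977/18571536 ≈ 5.2607e-5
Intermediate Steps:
1/(((4603 - 11028)/(17846 + 6579) - 1*17813) + w) = 1/(((4603 - 11028)/(17846 + 6579) - 1*17813) + 36822) = 1/((-6425/24425 - 17813) + 36822) = 1/((-6425*1/24425 - 17813) + 36822) = 1/((-257/977 - 17813) + 36822) = 1/(-17403558/977 + 36822) = 1/(18571536/977) = 977/18571536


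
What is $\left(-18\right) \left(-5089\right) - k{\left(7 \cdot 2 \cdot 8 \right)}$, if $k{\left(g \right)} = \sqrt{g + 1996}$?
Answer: $91602 - 2 \sqrt{527} \approx 91556.0$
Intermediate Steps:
$k{\left(g \right)} = \sqrt{1996 + g}$
$\left(-18\right) \left(-5089\right) - k{\left(7 \cdot 2 \cdot 8 \right)} = \left(-18\right) \left(-5089\right) - \sqrt{1996 + 7 \cdot 2 \cdot 8} = 91602 - \sqrt{1996 + 14 \cdot 8} = 91602 - \sqrt{1996 + 112} = 91602 - \sqrt{2108} = 91602 - 2 \sqrt{527}$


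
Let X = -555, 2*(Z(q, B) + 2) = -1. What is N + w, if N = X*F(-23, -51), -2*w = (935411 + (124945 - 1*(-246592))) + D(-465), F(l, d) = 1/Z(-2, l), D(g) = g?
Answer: -1306039/2 ≈ -6.5302e+5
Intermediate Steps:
Z(q, B) = -5/2 (Z(q, B) = -2 + (½)*(-1) = -2 - ½ = -5/2)
F(l, d) = -⅖ (F(l, d) = 1/(-5/2) = -⅖)
w = -1306483/2 (w = -((935411 + (124945 - 1*(-246592))) - 465)/2 = -((935411 + (124945 + 246592)) - 465)/2 = -((935411 + 371537) - 465)/2 = -(1306948 - 465)/2 = -½*1306483 = -1306483/2 ≈ -6.5324e+5)
N = 222 (N = -555*(-⅖) = 222)
N + w = 222 - 1306483/2 = -1306039/2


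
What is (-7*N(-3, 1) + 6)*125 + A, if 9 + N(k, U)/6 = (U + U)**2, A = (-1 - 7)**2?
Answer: 27064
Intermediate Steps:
A = 64 (A = (-8)**2 = 64)
N(k, U) = -54 + 24*U**2 (N(k, U) = -54 + 6*(U + U)**2 = -54 + 6*(2*U)**2 = -54 + 6*(4*U**2) = -54 + 24*U**2)
(-7*N(-3, 1) + 6)*125 + A = (-7*(-54 + 24*1**2) + 6)*125 + 64 = (-7*(-54 + 24*1) + 6)*125 + 64 = (-7*(-54 + 24) + 6)*125 + 64 = (-7*(-30) + 6)*125 + 64 = (210 + 6)*125 + 64 = 216*125 + 64 = 27000 + 64 = 27064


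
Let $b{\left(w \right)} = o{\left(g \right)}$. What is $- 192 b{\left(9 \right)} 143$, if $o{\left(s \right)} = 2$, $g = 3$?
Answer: $-54912$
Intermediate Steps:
$b{\left(w \right)} = 2$
$- 192 b{\left(9 \right)} 143 = \left(-192\right) 2 \cdot 143 = \left(-384\right) 143 = -54912$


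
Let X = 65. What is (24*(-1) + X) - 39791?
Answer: -39750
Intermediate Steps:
(24*(-1) + X) - 39791 = (24*(-1) + 65) - 39791 = (-24 + 65) - 39791 = 41 - 39791 = -39750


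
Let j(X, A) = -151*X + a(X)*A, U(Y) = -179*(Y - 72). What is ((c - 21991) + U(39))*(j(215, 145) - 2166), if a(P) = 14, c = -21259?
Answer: 1217419143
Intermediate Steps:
U(Y) = 12888 - 179*Y (U(Y) = -179*(-72 + Y) = 12888 - 179*Y)
j(X, A) = -151*X + 14*A
((c - 21991) + U(39))*(j(215, 145) - 2166) = ((-21259 - 21991) + (12888 - 179*39))*((-151*215 + 14*145) - 2166) = (-43250 + (12888 - 6981))*((-32465 + 2030) - 2166) = (-43250 + 5907)*(-30435 - 2166) = -37343*(-32601) = 1217419143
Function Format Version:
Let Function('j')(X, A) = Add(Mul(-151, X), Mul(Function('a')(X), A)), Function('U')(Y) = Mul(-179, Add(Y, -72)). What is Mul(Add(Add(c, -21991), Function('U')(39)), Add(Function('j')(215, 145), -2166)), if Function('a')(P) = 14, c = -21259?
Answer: 1217419143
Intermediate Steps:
Function('U')(Y) = Add(12888, Mul(-179, Y)) (Function('U')(Y) = Mul(-179, Add(-72, Y)) = Add(12888, Mul(-179, Y)))
Function('j')(X, A) = Add(Mul(-151, X), Mul(14, A))
Mul(Add(Add(c, -21991), Function('U')(39)), Add(Function('j')(215, 145), -2166)) = Mul(Add(Add(-21259, -21991), Add(12888, Mul(-179, 39))), Add(Add(Mul(-151, 215), Mul(14, 145)), -2166)) = Mul(Add(-43250, Add(12888, -6981)), Add(Add(-32465, 2030), -2166)) = Mul(Add(-43250, 5907), Add(-30435, -2166)) = Mul(-37343, -32601) = 1217419143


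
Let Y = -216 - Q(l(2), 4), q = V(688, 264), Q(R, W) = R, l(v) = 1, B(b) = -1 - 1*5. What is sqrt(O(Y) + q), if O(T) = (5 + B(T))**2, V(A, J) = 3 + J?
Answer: 2*sqrt(67) ≈ 16.371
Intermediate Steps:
B(b) = -6 (B(b) = -1 - 5 = -6)
q = 267 (q = 3 + 264 = 267)
Y = -217 (Y = -216 - 1*1 = -216 - 1 = -217)
O(T) = 1 (O(T) = (5 - 6)**2 = (-1)**2 = 1)
sqrt(O(Y) + q) = sqrt(1 + 267) = sqrt(268) = 2*sqrt(67)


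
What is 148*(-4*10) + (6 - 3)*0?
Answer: -5920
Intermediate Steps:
148*(-4*10) + (6 - 3)*0 = 148*(-40) + 3*0 = -5920 + 0 = -5920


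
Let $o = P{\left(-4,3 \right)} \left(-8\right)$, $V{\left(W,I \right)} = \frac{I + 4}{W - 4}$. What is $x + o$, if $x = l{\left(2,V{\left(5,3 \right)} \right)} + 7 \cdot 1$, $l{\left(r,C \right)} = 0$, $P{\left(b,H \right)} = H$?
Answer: $-17$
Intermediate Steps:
$V{\left(W,I \right)} = \frac{4 + I}{-4 + W}$
$x = 7$ ($x = 0 + 7 \cdot 1 = 0 + 7 = 7$)
$o = -24$ ($o = 3 \left(-8\right) = -24$)
$x + o = 7 - 24 = -17$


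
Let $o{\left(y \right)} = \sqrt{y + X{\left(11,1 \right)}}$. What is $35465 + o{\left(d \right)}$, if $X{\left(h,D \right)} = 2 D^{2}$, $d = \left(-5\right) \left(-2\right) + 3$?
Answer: $35465 + \sqrt{15} \approx 35469.0$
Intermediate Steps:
$d = 13$ ($d = 10 + 3 = 13$)
$o{\left(y \right)} = \sqrt{2 + y}$ ($o{\left(y \right)} = \sqrt{y + 2 \cdot 1^{2}} = \sqrt{y + 2 \cdot 1} = \sqrt{y + 2} = \sqrt{2 + y}$)
$35465 + o{\left(d \right)} = 35465 + \sqrt{2 + 13} = 35465 + \sqrt{15}$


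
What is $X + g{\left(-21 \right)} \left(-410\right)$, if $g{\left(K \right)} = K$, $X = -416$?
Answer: $8194$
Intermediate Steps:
$X + g{\left(-21 \right)} \left(-410\right) = -416 - -8610 = -416 + 8610 = 8194$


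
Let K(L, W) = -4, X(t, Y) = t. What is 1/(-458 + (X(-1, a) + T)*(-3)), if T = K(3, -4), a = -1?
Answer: -1/443 ≈ -0.0022573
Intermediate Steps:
T = -4
1/(-458 + (X(-1, a) + T)*(-3)) = 1/(-458 + (-1 - 4)*(-3)) = 1/(-458 - 5*(-3)) = 1/(-458 + 15) = 1/(-443) = -1/443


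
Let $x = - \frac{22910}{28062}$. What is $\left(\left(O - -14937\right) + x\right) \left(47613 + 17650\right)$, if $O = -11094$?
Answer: $\frac{3518307315314}{14031} \approx 2.5075 \cdot 10^{8}$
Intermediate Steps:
$x = - \frac{11455}{14031}$ ($x = \left(-22910\right) \frac{1}{28062} = - \frac{11455}{14031} \approx -0.81641$)
$\left(\left(O - -14937\right) + x\right) \left(47613 + 17650\right) = \left(\left(-11094 - -14937\right) - \frac{11455}{14031}\right) \left(47613 + 17650\right) = \left(\left(-11094 + 14937\right) - \frac{11455}{14031}\right) 65263 = \left(3843 - \frac{11455}{14031}\right) 65263 = \frac{53909678}{14031} \cdot 65263 = \frac{3518307315314}{14031}$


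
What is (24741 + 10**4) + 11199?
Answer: 45940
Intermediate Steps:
(24741 + 10**4) + 11199 = (24741 + 10000) + 11199 = 34741 + 11199 = 45940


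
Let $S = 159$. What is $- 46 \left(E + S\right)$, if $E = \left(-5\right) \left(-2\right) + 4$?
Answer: $-7958$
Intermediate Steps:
$E = 14$ ($E = 10 + 4 = 14$)
$- 46 \left(E + S\right) = - 46 \left(14 + 159\right) = \left(-46\right) 173 = -7958$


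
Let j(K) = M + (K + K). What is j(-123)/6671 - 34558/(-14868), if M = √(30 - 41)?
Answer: 16205635/7084602 + I*√11/6671 ≈ 2.2874 + 0.00049717*I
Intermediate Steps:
M = I*√11 (M = √(-11) = I*√11 ≈ 3.3166*I)
j(K) = 2*K + I*√11 (j(K) = I*√11 + (K + K) = I*√11 + 2*K = 2*K + I*√11)
j(-123)/6671 - 34558/(-14868) = (2*(-123) + I*√11)/6671 - 34558/(-14868) = (-246 + I*√11)*(1/6671) - 34558*(-1/14868) = (-246/6671 + I*√11/6671) + 17279/7434 = 16205635/7084602 + I*√11/6671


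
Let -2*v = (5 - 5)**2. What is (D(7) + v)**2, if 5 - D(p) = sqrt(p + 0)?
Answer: (5 - sqrt(7))**2 ≈ 5.5425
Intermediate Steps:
D(p) = 5 - sqrt(p) (D(p) = 5 - sqrt(p + 0) = 5 - sqrt(p))
v = 0 (v = -(5 - 5)**2/2 = -1/2*0**2 = -1/2*0 = 0)
(D(7) + v)**2 = ((5 - sqrt(7)) + 0)**2 = (5 - sqrt(7))**2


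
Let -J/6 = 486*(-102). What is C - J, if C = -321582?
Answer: -619014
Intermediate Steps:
J = 297432 (J = -2916*(-102) = -6*(-49572) = 297432)
C - J = -321582 - 1*297432 = -321582 - 297432 = -619014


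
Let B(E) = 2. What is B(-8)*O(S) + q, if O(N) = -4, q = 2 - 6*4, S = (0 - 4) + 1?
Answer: -30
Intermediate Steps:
S = -3 (S = -4 + 1 = -3)
q = -22 (q = 2 - 24 = -22)
B(-8)*O(S) + q = 2*(-4) - 22 = -8 - 22 = -30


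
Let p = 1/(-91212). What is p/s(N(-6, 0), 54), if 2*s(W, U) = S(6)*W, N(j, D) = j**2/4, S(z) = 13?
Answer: -1/5335902 ≈ -1.8741e-7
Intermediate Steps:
N(j, D) = j**2/4 (N(j, D) = j**2*(1/4) = j**2/4)
s(W, U) = 13*W/2 (s(W, U) = (13*W)/2 = 13*W/2)
p = -1/91212 ≈ -1.0963e-5
p/s(N(-6, 0), 54) = -1/(91212*(13*((1/4)*(-6)**2)/2)) = -1/(91212*(13*((1/4)*36)/2)) = -1/(91212*((13/2)*9)) = -1/(91212*117/2) = -1/91212*2/117 = -1/5335902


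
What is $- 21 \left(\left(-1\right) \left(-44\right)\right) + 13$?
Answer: $-911$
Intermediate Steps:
$- 21 \left(\left(-1\right) \left(-44\right)\right) + 13 = \left(-21\right) 44 + 13 = -924 + 13 = -911$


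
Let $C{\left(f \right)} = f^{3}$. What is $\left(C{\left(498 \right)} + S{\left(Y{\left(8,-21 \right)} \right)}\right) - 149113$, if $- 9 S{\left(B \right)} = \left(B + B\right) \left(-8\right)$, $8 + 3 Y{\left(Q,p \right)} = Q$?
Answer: $123356879$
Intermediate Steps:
$Y{\left(Q,p \right)} = - \frac{8}{3} + \frac{Q}{3}$
$S{\left(B \right)} = \frac{16 B}{9}$ ($S{\left(B \right)} = - \frac{\left(B + B\right) \left(-8\right)}{9} = - \frac{2 B \left(-8\right)}{9} = - \frac{\left(-16\right) B}{9} = \frac{16 B}{9}$)
$\left(C{\left(498 \right)} + S{\left(Y{\left(8,-21 \right)} \right)}\right) - 149113 = \left(498^{3} + \frac{16 \left(- \frac{8}{3} + \frac{1}{3} \cdot 8\right)}{9}\right) - 149113 = \left(123505992 + \frac{16 \left(- \frac{8}{3} + \frac{8}{3}\right)}{9}\right) - 149113 = \left(123505992 + \frac{16}{9} \cdot 0\right) - 149113 = \left(123505992 + 0\right) - 149113 = 123505992 - 149113 = 123356879$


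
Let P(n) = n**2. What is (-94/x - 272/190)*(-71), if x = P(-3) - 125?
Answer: 243033/5510 ≈ 44.108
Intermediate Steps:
x = -116 (x = (-3)**2 - 125 = 9 - 125 = -116)
(-94/x - 272/190)*(-71) = (-94/(-116) - 272/190)*(-71) = (-94*(-1/116) - 272*1/190)*(-71) = (47/58 - 136/95)*(-71) = -3423/5510*(-71) = 243033/5510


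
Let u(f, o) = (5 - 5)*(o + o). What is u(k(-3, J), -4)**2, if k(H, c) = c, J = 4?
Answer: 0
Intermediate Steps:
u(f, o) = 0 (u(f, o) = 0*(2*o) = 0)
u(k(-3, J), -4)**2 = 0**2 = 0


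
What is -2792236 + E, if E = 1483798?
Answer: -1308438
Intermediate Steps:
-2792236 + E = -2792236 + 1483798 = -1308438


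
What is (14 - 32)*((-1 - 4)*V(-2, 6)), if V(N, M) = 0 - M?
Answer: -540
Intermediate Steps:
V(N, M) = -M
(14 - 32)*((-1 - 4)*V(-2, 6)) = (14 - 32)*((-1 - 4)*(-1*6)) = -(-90)*(-6) = -18*30 = -540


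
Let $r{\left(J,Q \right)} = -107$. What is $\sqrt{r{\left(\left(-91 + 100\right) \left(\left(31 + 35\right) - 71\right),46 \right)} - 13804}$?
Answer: $i \sqrt{13911} \approx 117.94 i$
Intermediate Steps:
$\sqrt{r{\left(\left(-91 + 100\right) \left(\left(31 + 35\right) - 71\right),46 \right)} - 13804} = \sqrt{-107 - 13804} = \sqrt{-13911} = i \sqrt{13911}$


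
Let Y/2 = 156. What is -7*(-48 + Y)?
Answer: -1848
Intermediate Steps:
Y = 312 (Y = 2*156 = 312)
-7*(-48 + Y) = -7*(-48 + 312) = -7*264 = -1848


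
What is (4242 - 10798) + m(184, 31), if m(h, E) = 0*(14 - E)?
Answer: -6556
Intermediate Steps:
m(h, E) = 0
(4242 - 10798) + m(184, 31) = (4242 - 10798) + 0 = -6556 + 0 = -6556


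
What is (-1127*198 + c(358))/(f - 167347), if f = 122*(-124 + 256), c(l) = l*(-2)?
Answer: 223862/151243 ≈ 1.4801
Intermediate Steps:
c(l) = -2*l
f = 16104 (f = 122*132 = 16104)
(-1127*198 + c(358))/(f - 167347) = (-1127*198 - 2*358)/(16104 - 167347) = (-223146 - 716)/(-151243) = -223862*(-1/151243) = 223862/151243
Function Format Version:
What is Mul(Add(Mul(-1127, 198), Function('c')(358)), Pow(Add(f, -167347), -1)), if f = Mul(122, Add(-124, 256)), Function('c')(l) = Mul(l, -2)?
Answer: Rational(223862, 151243) ≈ 1.4801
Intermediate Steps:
Function('c')(l) = Mul(-2, l)
f = 16104 (f = Mul(122, 132) = 16104)
Mul(Add(Mul(-1127, 198), Function('c')(358)), Pow(Add(f, -167347), -1)) = Mul(Add(Mul(-1127, 198), Mul(-2, 358)), Pow(Add(16104, -167347), -1)) = Mul(Add(-223146, -716), Pow(-151243, -1)) = Mul(-223862, Rational(-1, 151243)) = Rational(223862, 151243)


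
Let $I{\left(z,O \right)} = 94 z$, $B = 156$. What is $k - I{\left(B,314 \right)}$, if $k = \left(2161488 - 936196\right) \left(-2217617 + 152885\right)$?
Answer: $-2529899616408$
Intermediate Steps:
$k = -2529899601744$ ($k = 1225292 \left(-2064732\right) = -2529899601744$)
$k - I{\left(B,314 \right)} = -2529899601744 - 94 \cdot 156 = -2529899601744 - 14664 = -2529899616408$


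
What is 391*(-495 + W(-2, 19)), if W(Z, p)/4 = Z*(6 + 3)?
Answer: -221697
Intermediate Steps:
W(Z, p) = 36*Z (W(Z, p) = 4*(Z*(6 + 3)) = 4*(Z*9) = 4*(9*Z) = 36*Z)
391*(-495 + W(-2, 19)) = 391*(-495 + 36*(-2)) = 391*(-495 - 72) = 391*(-567) = -221697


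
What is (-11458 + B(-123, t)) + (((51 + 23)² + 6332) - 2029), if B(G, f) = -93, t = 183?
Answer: -1772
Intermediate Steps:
(-11458 + B(-123, t)) + (((51 + 23)² + 6332) - 2029) = (-11458 - 93) + (((51 + 23)² + 6332) - 2029) = -11551 + ((74² + 6332) - 2029) = -11551 + ((5476 + 6332) - 2029) = -11551 + (11808 - 2029) = -11551 + 9779 = -1772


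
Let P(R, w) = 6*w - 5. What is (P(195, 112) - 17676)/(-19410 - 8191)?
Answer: 17009/27601 ≈ 0.61625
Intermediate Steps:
P(R, w) = -5 + 6*w
(P(195, 112) - 17676)/(-19410 - 8191) = ((-5 + 6*112) - 17676)/(-19410 - 8191) = ((-5 + 672) - 17676)/(-27601) = (667 - 17676)*(-1/27601) = -17009*(-1/27601) = 17009/27601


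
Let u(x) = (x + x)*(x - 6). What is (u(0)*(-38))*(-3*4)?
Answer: 0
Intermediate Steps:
u(x) = 2*x*(-6 + x) (u(x) = (2*x)*(-6 + x) = 2*x*(-6 + x))
(u(0)*(-38))*(-3*4) = ((2*0*(-6 + 0))*(-38))*(-3*4) = ((2*0*(-6))*(-38))*(-12) = (0*(-38))*(-12) = 0*(-12) = 0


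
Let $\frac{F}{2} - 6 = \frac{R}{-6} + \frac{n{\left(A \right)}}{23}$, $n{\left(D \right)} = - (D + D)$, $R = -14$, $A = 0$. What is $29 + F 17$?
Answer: $\frac{937}{3} \approx 312.33$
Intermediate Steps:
$n{\left(D \right)} = - 2 D$
$F = \frac{50}{3}$ ($F = 12 + 2 \left(- \frac{14}{-6} + \frac{\left(-2\right) 0}{23}\right) = 12 + 2 \left(\left(-14\right) \left(- \frac{1}{6}\right) + 0 \cdot \frac{1}{23}\right) = 12 + 2 \left(\frac{7}{3} + 0\right) = 12 + 2 \cdot \frac{7}{3} = 12 + \frac{14}{3} = \frac{50}{3} \approx 16.667$)
$29 + F 17 = 29 + \frac{50}{3} \cdot 17 = 29 + \frac{850}{3} = \frac{937}{3}$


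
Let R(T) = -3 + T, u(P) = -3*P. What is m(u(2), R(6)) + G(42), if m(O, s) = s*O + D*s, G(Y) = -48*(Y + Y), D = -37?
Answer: -4161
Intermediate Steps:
G(Y) = -96*Y
m(O, s) = -37*s + O*s (m(O, s) = s*O - 37*s = O*s - 37*s = -37*s + O*s)
m(u(2), R(6)) + G(42) = (-3 + 6)*(-37 - 3*2) - 96*42 = 3*(-37 - 6) - 4032 = 3*(-43) - 4032 = -129 - 4032 = -4161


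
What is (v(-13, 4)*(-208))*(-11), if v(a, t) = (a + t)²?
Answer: 185328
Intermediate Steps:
(v(-13, 4)*(-208))*(-11) = ((-13 + 4)²*(-208))*(-11) = ((-9)²*(-208))*(-11) = (81*(-208))*(-11) = -16848*(-11) = 185328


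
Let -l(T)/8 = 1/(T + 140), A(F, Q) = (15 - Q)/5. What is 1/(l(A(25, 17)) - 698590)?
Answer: -349/243807930 ≈ -1.4315e-6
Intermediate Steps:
A(F, Q) = 3 - Q/5 (A(F, Q) = (15 - Q)*(1/5) = 3 - Q/5)
l(T) = -8/(140 + T) (l(T) = -8/(T + 140) = -8/(140 + T))
1/(l(A(25, 17)) - 698590) = 1/(-8/(140 + (3 - 1/5*17)) - 698590) = 1/(-8/(140 + (3 - 17/5)) - 698590) = 1/(-8/(140 - 2/5) - 698590) = 1/(-8/698/5 - 698590) = 1/(-8*5/698 - 698590) = 1/(-20/349 - 698590) = 1/(-243807930/349) = -349/243807930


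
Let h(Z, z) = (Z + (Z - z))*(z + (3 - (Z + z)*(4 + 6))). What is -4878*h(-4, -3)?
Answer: 1707300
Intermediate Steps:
h(Z, z) = (-z + 2*Z)*(3 - 10*Z - 9*z) (h(Z, z) = (-z + 2*Z)*(z + (3 - (Z + z)*10)) = (-z + 2*Z)*(z + (3 - (10*Z + 10*z))) = (-z + 2*Z)*(z + (3 + (-10*Z - 10*z))) = (-z + 2*Z)*(z + (3 - 10*Z - 10*z)) = (-z + 2*Z)*(3 - 10*Z - 9*z))
-4878*h(-4, -3) = -4878*(-20*(-4)**2 - 3*(-3) + 6*(-4) + 9*(-3)**2 - 8*(-4)*(-3)) = -4878*(-20*16 + 9 - 24 + 9*9 - 96) = -4878*(-320 + 9 - 24 + 81 - 96) = -4878*(-350) = 1707300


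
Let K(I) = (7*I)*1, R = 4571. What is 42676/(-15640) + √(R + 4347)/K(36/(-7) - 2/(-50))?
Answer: -10669/3910 - 175*√182/893 ≈ -5.3724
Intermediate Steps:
K(I) = 7*I
42676/(-15640) + √(R + 4347)/K(36/(-7) - 2/(-50)) = 42676/(-15640) + √(4571 + 4347)/((7*(36/(-7) - 2/(-50)))) = 42676*(-1/15640) + √8918/((7*(36*(-⅐) - 2*(-1/50)))) = -10669/3910 + (7*√182)/((7*(-36/7 + 1/25))) = -10669/3910 + (7*√182)/((7*(-893/175))) = -10669/3910 + (7*√182)/(-893/25) = -10669/3910 + (7*√182)*(-25/893) = -10669/3910 - 175*√182/893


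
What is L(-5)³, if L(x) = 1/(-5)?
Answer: -1/125 ≈ -0.0080000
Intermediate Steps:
L(x) = -⅕
L(-5)³ = (-⅕)³ = -1/125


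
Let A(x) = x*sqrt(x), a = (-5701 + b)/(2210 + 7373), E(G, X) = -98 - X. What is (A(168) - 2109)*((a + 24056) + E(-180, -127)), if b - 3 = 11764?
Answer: -13156319397/259 + 11079005808*sqrt(42)/1369 ≈ 1.6506e+6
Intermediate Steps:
b = 11767 (b = 3 + 11764 = 11767)
a = 6066/9583 (a = (-5701 + 11767)/(2210 + 7373) = 6066/9583 ≈ 0.63300)
A(x) = x**(3/2)
(A(168) - 2109)*((a + 24056) + E(-180, -127)) = (168**(3/2) - 2109)*((6066/9583 + 24056) + (-98 - 1*(-127))) = (336*sqrt(42) - 2109)*(230534714/9583 + (-98 + 127)) = (-2109 + 336*sqrt(42))*(230534714/9583 + 29) = (-2109 + 336*sqrt(42))*(230812621/9583) = -13156319397/259 + 11079005808*sqrt(42)/1369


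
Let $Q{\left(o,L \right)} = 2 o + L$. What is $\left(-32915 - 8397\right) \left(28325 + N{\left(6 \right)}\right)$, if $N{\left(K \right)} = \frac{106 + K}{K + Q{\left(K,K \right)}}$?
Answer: $- \frac{3511065568}{3} \approx -1.1704 \cdot 10^{9}$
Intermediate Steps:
$Q{\left(o,L \right)} = L + 2 o$
$N{\left(K \right)} = \frac{106 + K}{4 K}$ ($N{\left(K \right)} = \frac{106 + K}{K + \left(K + 2 K\right)} = \frac{106 + K}{K + 3 K} = \frac{106 + K}{4 K}$)
$\left(-32915 - 8397\right) \left(28325 + N{\left(6 \right)}\right) = \left(-32915 - 8397\right) \left(28325 + \frac{106 + 6}{4 \cdot 6}\right) = - 41312 \left(28325 + \frac{1}{4} \cdot \frac{1}{6} \cdot 112\right) = - 41312 \left(28325 + \frac{14}{3}\right) = \left(-41312\right) \frac{84989}{3} = - \frac{3511065568}{3}$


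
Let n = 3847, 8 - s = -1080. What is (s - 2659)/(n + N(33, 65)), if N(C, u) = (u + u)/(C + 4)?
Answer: -58127/142469 ≈ -0.40800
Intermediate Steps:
s = 1088 (s = 8 - 1*(-1080) = 8 + 1080 = 1088)
N(C, u) = 2*u/(4 + C) (N(C, u) = (2*u)/(4 + C) = 2*u/(4 + C))
(s - 2659)/(n + N(33, 65)) = (1088 - 2659)/(3847 + 2*65/(4 + 33)) = -1571/(3847 + 2*65/37) = -1571/(3847 + 2*65*(1/37)) = -1571/(3847 + 130/37) = -1571/142469/37 = -1571*37/142469 = -58127/142469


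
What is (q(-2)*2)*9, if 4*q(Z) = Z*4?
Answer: -36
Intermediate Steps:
q(Z) = Z (q(Z) = (Z*4)/4 = (4*Z)/4 = Z)
(q(-2)*2)*9 = -2*2*9 = -4*9 = -36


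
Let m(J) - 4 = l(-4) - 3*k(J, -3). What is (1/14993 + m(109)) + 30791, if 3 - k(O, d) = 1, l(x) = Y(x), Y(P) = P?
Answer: 461559506/14993 ≈ 30785.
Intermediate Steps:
l(x) = x
k(O, d) = 2 (k(O, d) = 3 - 1*1 = 3 - 1 = 2)
m(J) = -6 (m(J) = 4 + (-4 - 3*2) = 4 + (-4 - 6) = 4 - 10 = -6)
(1/14993 + m(109)) + 30791 = (1/14993 - 6) + 30791 = -89957/14993 + 30791 = 461559506/14993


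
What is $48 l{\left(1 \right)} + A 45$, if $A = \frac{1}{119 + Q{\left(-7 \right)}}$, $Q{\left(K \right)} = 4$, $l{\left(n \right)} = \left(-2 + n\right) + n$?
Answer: $\frac{15}{41} \approx 0.36585$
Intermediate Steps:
$l{\left(n \right)} = -2 + 2 n$
$A = \frac{1}{123}$ ($A = \frac{1}{119 + 4} = \frac{1}{123} \approx 0.0081301$)
$48 l{\left(1 \right)} + A 45 = 48 \left(-2 + 2 \cdot 1\right) + \frac{1}{123} \cdot 45 = 48 \left(-2 + 2\right) + \frac{15}{41} = 48 \cdot 0 + \frac{15}{41} = 0 + \frac{15}{41} = \frac{15}{41}$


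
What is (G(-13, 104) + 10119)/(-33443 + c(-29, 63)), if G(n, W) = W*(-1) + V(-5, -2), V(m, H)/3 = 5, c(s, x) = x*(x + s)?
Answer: -10030/31301 ≈ -0.32044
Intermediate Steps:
c(s, x) = x*(s + x)
V(m, H) = 15 (V(m, H) = 3*5 = 15)
G(n, W) = 15 - W (G(n, W) = W*(-1) + 15 = -W + 15 = 15 - W)
(G(-13, 104) + 10119)/(-33443 + c(-29, 63)) = ((15 - 1*104) + 10119)/(-33443 + 63*(-29 + 63)) = ((15 - 104) + 10119)/(-33443 + 63*34) = (-89 + 10119)/(-33443 + 2142) = 10030/(-31301) = 10030*(-1/31301) = -10030/31301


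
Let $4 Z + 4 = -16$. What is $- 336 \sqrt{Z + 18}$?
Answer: $- 336 \sqrt{13} \approx -1211.5$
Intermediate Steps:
$Z = -5$ ($Z = -1 + \frac{1}{4} \left(-16\right) = -1 - 4 = -5$)
$- 336 \sqrt{Z + 18} = - 336 \sqrt{-5 + 18} = - 336 \sqrt{13}$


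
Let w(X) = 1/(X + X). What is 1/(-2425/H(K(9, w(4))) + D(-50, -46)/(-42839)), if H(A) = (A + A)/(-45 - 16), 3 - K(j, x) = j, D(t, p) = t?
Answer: -514068/6336958475 ≈ -8.1122e-5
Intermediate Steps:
w(X) = 1/(2*X)
K(j, x) = 3 - j
H(A) = -2*A/61 (H(A) = (2*A)/(-61) = (2*A)*(-1/61) = -2*A/61)
1/(-2425/H(K(9, w(4))) + D(-50, -46)/(-42839)) = 1/(-2425*(-61/(2*(3 - 1*9))) - 50/(-42839)) = 1/(-2425*(-61/(2*(3 - 9))) - 50*(-1/42839)) = 1/(-2425/((-2/61*(-6))) + 50/42839) = 1/(-2425/12/61 + 50/42839) = 1/(-2425*61/12 + 50/42839) = 1/(-147925/12 + 50/42839) = 1/(-6336958475/514068) = -514068/6336958475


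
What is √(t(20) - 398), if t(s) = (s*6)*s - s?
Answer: √1982 ≈ 44.520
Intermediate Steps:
t(s) = -s + 6*s² (t(s) = (6*s)*s - s = 6*s² - s = -s + 6*s²)
√(t(20) - 398) = √(20*(-1 + 6*20) - 398) = √(20*(-1 + 120) - 398) = √(20*119 - 398) = √(2380 - 398) = √1982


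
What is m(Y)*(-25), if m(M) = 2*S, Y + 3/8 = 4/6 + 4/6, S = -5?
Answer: 250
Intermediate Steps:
Y = 23/24 (Y = -3/8 + (4/6 + 4/6) = -3/8 + (4*(1/6) + 4*(1/6)) = -3/8 + (2/3 + 2/3) = -3/8 + 4/3 = 23/24 ≈ 0.95833)
m(M) = -10 (m(M) = 2*(-5) = -10)
m(Y)*(-25) = -10*(-25) = 250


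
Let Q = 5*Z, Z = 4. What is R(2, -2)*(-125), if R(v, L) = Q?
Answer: -2500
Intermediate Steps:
Q = 20 (Q = 5*4 = 20)
R(v, L) = 20
R(2, -2)*(-125) = 20*(-125) = -2500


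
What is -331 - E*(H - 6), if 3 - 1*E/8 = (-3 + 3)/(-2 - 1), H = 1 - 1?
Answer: -187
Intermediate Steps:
H = 0
E = 24 (E = 24 - 8*(-3 + 3)/(-2 - 1) = 24 - 0/(-3) = 24 - 0*(-1)/3 = 24 - 8*0 = 24 + 0 = 24)
-331 - E*(H - 6) = -331 - 24*(0 - 6) = -331 - 24*(-6) = -331 - 1*(-144) = -331 + 144 = -187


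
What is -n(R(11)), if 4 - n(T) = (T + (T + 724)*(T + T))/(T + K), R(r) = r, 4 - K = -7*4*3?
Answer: 1435/9 ≈ 159.44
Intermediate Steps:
K = 88 (K = 4 - (-7*4)*3 = 4 - (-28)*3 = 4 - 1*(-84) = 4 + 84 = 88)
n(T) = 4 - (T + 2*T*(724 + T))/(88 + T) (n(T) = 4 - (T + (T + 724)*(T + T))/(T + 88) = 4 - (T + (724 + T)*(2*T))/(88 + T) = 4 - (T + 2*T*(724 + T))/(88 + T))
-n(R(11)) = -(352 - 1445*11 - 2*11²)/(88 + 11) = -(352 - 15895 - 2*121)/99 = -(352 - 15895 - 242)/99 = -(-15785)/99 = -1*(-1435/9) = 1435/9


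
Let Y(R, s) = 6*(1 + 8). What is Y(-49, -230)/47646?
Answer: 3/2647 ≈ 0.0011334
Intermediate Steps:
Y(R, s) = 54 (Y(R, s) = 6*9 = 54)
Y(-49, -230)/47646 = 54/47646 = 54*(1/47646) = 3/2647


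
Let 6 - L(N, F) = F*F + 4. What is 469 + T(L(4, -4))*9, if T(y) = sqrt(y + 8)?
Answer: 469 + 9*I*sqrt(6) ≈ 469.0 + 22.045*I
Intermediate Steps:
L(N, F) = 2 - F**2 (L(N, F) = 6 - (F*F + 4) = 6 - (F**2 + 4) = 6 - (4 + F**2) = 6 + (-4 - F**2) = 2 - F**2)
T(y) = sqrt(8 + y)
469 + T(L(4, -4))*9 = 469 + sqrt(8 + (2 - 1*(-4)**2))*9 = 469 + sqrt(8 + (2 - 1*16))*9 = 469 + sqrt(8 + (2 - 16))*9 = 469 + sqrt(8 - 14)*9 = 469 + sqrt(-6)*9 = 469 + (I*sqrt(6))*9 = 469 + 9*I*sqrt(6)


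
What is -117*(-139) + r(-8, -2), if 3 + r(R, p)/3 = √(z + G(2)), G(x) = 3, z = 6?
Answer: 16263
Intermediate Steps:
r(R, p) = 0 (r(R, p) = -9 + 3*√(6 + 3) = -9 + 3*√9 = -9 + 3*3 = -9 + 9 = 0)
-117*(-139) + r(-8, -2) = -117*(-139) + 0 = 16263 + 0 = 16263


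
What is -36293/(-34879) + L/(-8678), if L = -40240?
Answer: 859240807/151339981 ≈ 5.6776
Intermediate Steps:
-36293/(-34879) + L/(-8678) = -36293/(-34879) - 40240/(-8678) = -36293*(-1/34879) - 40240*(-1/8678) = 36293/34879 + 20120/4339 = 859240807/151339981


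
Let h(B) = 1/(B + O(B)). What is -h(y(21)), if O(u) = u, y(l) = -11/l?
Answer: 21/22 ≈ 0.95455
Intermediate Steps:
h(B) = 1/(2*B) (h(B) = 1/(B + B) = 1/(2*B))
-h(y(21)) = -1/(2*((-11/21))) = -1/(2*((-11*1/21))) = -1/(2*(-11/21)) = -(-21)/(2*11) = -1*(-21/22) = 21/22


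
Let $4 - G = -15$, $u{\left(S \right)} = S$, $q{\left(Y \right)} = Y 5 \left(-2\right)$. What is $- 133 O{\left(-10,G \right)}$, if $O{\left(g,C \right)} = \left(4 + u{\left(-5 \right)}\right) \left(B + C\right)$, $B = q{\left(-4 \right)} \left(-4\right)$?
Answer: $-18753$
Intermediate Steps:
$q{\left(Y \right)} = - 10 Y$ ($q{\left(Y \right)} = 5 Y \left(-2\right) = - 10 Y$)
$G = 19$ ($G = 4 - -15 = 4 + 15 = 19$)
$B = -160$ ($B = \left(-10\right) \left(-4\right) \left(-4\right) = 40 \left(-4\right) = -160$)
$O{\left(g,C \right)} = 160 - C$ ($O{\left(g,C \right)} = \left(4 - 5\right) \left(-160 + C\right) = - (-160 + C) = 160 - C$)
$- 133 O{\left(-10,G \right)} = - 133 \left(160 - 19\right) = \left(-133\right) 141 = -18753$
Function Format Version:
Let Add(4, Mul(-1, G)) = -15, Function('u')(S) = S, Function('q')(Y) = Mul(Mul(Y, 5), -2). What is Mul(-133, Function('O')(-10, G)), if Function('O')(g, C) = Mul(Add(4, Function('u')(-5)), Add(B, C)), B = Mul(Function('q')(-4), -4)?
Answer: -18753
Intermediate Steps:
Function('q')(Y) = Mul(-10, Y) (Function('q')(Y) = Mul(Mul(5, Y), -2) = Mul(-10, Y))
G = 19 (G = Add(4, Mul(-1, -15)) = Add(4, 15) = 19)
B = -160 (B = Mul(Mul(-10, -4), -4) = Mul(40, -4) = -160)
Function('O')(g, C) = Add(160, Mul(-1, C)) (Function('O')(g, C) = Mul(Add(4, -5), Add(-160, C)) = Mul(-1, Add(-160, C)) = Add(160, Mul(-1, C)))
Mul(-133, Function('O')(-10, G)) = Mul(-133, Add(160, Mul(-1, 19))) = Mul(-133, Add(160, -19)) = Mul(-133, 141) = -18753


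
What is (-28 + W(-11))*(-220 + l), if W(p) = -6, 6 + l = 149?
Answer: 2618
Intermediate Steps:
l = 143 (l = -6 + 149 = 143)
(-28 + W(-11))*(-220 + l) = (-28 - 6)*(-220 + 143) = -34*(-77) = 2618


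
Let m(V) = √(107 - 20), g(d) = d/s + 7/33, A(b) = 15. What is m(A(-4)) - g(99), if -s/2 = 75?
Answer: 739/1650 + √87 ≈ 9.7753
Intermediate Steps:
s = -150 (s = -2*75 = -150)
g(d) = 7/33 - d/150 (g(d) = d/(-150) + 7/33 = d*(-1/150) + 7*(1/33) = -d/150 + 7/33 = 7/33 - d/150)
m(V) = √87
m(A(-4)) - g(99) = √87 - (7/33 - 1/150*99) = √87 - (7/33 - 33/50) = √87 - 1*(-739/1650) = √87 + 739/1650 = 739/1650 + √87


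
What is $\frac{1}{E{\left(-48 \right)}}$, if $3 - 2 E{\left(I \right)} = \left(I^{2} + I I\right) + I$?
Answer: $- \frac{2}{4557} \approx -0.00043889$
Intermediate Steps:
$E{\left(I \right)} = \frac{3}{2} - I^{2} - \frac{I}{2}$ ($E{\left(I \right)} = \frac{3}{2} - \frac{\left(I^{2} + I I\right) + I}{2} = \frac{3}{2} - \frac{\left(I^{2} + I^{2}\right) + I}{2} = \frac{3}{2} - \frac{2 I^{2} + I}{2} = \frac{3}{2} - \frac{I + 2 I^{2}}{2} = \frac{3}{2} - \left(I^{2} + \frac{I}{2}\right) = \frac{3}{2} - I^{2} - \frac{I}{2}$)
$\frac{1}{E{\left(-48 \right)}} = \frac{1}{\frac{3}{2} - \left(-48\right)^{2} - -24} = \frac{1}{\frac{3}{2} - 2304 + 24} = \frac{1}{- \frac{4557}{2}} = - \frac{2}{4557}$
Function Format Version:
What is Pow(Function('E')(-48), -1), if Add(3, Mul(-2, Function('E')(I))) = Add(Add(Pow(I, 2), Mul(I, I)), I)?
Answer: Rational(-2, 4557) ≈ -0.00043889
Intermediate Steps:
Function('E')(I) = Add(Rational(3, 2), Mul(-1, Pow(I, 2)), Mul(Rational(-1, 2), I)) (Function('E')(I) = Add(Rational(3, 2), Mul(Rational(-1, 2), Add(Add(Pow(I, 2), Mul(I, I)), I))) = Add(Rational(3, 2), Mul(Rational(-1, 2), Add(Add(Pow(I, 2), Pow(I, 2)), I))) = Add(Rational(3, 2), Mul(Rational(-1, 2), Add(Mul(2, Pow(I, 2)), I))) = Add(Rational(3, 2), Mul(Rational(-1, 2), Add(I, Mul(2, Pow(I, 2))))) = Add(Rational(3, 2), Add(Mul(-1, Pow(I, 2)), Mul(Rational(-1, 2), I))) = Add(Rational(3, 2), Mul(-1, Pow(I, 2)), Mul(Rational(-1, 2), I)))
Pow(Function('E')(-48), -1) = Pow(Add(Rational(3, 2), Mul(-1, Pow(-48, 2)), Mul(Rational(-1, 2), -48)), -1) = Pow(Add(Rational(3, 2), Mul(-1, 2304), 24), -1) = Pow(Add(Rational(3, 2), -2304, 24), -1) = Pow(Rational(-4557, 2), -1) = Rational(-2, 4557)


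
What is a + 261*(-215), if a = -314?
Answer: -56429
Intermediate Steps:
a + 261*(-215) = -314 + 261*(-215) = -314 - 56115 = -56429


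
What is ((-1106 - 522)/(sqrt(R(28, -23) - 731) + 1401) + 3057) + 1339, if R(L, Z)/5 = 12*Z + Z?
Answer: 2878659288/655009 + 1628*I*sqrt(2226)/1965027 ≈ 4394.8 + 0.039088*I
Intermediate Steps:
R(L, Z) = 65*Z (R(L, Z) = 5*(12*Z + Z) = 5*(13*Z) = 65*Z)
((-1106 - 522)/(sqrt(R(28, -23) - 731) + 1401) + 3057) + 1339 = ((-1106 - 522)/(sqrt(65*(-23) - 731) + 1401) + 3057) + 1339 = (-1628/(sqrt(-1495 - 731) + 1401) + 3057) + 1339 = (-1628/(sqrt(-2226) + 1401) + 3057) + 1339 = (-1628/(I*sqrt(2226) + 1401) + 3057) + 1339 = (-1628/(1401 + I*sqrt(2226)) + 3057) + 1339 = (3057 - 1628/(1401 + I*sqrt(2226))) + 1339 = 4396 - 1628/(1401 + I*sqrt(2226))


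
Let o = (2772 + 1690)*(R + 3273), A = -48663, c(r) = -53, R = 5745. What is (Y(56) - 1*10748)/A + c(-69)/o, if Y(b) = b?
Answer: 47802832837/217568574612 ≈ 0.21971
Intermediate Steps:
o = 40238316 (o = (2772 + 1690)*(5745 + 3273) = 4462*9018 = 40238316)
(Y(56) - 1*10748)/A + c(-69)/o = (56 - 1*10748)/(-48663) - 53/40238316 = (56 - 10748)*(-1/48663) - 53*1/40238316 = -10692*(-1/48663) - 53/40238316 = 1188/5407 - 53/40238316 = 47802832837/217568574612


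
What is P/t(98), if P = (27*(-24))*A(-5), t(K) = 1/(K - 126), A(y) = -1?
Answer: -18144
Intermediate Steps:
t(K) = 1/(-126 + K)
P = 648 (P = (27*(-24))*(-1) = -648*(-1) = 648)
P/t(98) = 648/(1/(-126 + 98)) = 648/(1/(-28)) = 648/(-1/28) = 648*(-28) = -18144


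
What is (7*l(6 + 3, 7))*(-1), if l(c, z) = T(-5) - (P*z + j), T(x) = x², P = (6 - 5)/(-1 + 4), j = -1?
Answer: -497/3 ≈ -165.67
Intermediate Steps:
P = ⅓ (P = 1/3 = 1*(⅓) = ⅓ ≈ 0.33333)
l(c, z) = 26 - z/3 (l(c, z) = (-5)² - (z/3 - 1) = 25 - (-1 + z/3) = 25 + (1 - z/3) = 26 - z/3)
(7*l(6 + 3, 7))*(-1) = (7*(26 - ⅓*7))*(-1) = (7*(26 - 7/3))*(-1) = (7*(71/3))*(-1) = (497/3)*(-1) = -497/3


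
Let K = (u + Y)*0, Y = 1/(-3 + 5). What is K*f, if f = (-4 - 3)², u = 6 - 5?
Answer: 0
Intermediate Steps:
u = 1
Y = ½ (Y = 1/2 = ½ ≈ 0.50000)
K = 0 (K = (1 + ½)*0 = (3/2)*0 = 0)
f = 49 (f = (-7)² = 49)
K*f = 0*49 = 0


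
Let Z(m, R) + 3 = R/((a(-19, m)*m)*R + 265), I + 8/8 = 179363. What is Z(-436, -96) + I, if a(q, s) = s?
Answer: 3273113602505/18248951 ≈ 1.7936e+5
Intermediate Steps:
I = 179362 (I = -1 + 179363 = 179362)
Z(m, R) = -3 + R/(265 + R*m²) (Z(m, R) = -3 + R/((m*m)*R + 265) = -3 + R/(m²*R + 265) = -3 + R/(R*m² + 265) = -3 + R/(265 + R*m²))
Z(-436, -96) + I = (-795 - 96 - 3*(-96)*(-436)²)/(265 - 96*(-436)²) + 179362 = (-795 - 96 - 3*(-96)*190096)/(265 - 96*190096) + 179362 = (-795 - 96 + 54747648)/(265 - 18249216) + 179362 = 54746757/(-18248951) + 179362 = -1/18248951*54746757 + 179362 = -54746757/18248951 + 179362 = 3273113602505/18248951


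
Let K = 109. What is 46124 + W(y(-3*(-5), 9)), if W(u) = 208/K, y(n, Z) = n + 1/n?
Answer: 5027724/109 ≈ 46126.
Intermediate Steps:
W(u) = 208/109
46124 + W(y(-3*(-5), 9)) = 46124 + 208/109 = 5027724/109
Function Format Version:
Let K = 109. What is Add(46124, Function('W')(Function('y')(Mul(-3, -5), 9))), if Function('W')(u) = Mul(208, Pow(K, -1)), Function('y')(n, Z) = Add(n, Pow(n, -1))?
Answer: Rational(5027724, 109) ≈ 46126.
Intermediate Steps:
Function('W')(u) = Rational(208, 109) (Function('W')(u) = Mul(208, Pow(109, -1)) = Mul(208, Rational(1, 109)) = Rational(208, 109))
Add(46124, Function('W')(Function('y')(Mul(-3, -5), 9))) = Add(46124, Rational(208, 109)) = Rational(5027724, 109)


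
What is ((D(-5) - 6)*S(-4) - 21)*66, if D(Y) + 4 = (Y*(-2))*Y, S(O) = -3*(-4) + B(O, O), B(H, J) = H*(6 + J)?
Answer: -17226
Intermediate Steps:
S(O) = 12 + O*(6 + O) (S(O) = -3*(-4) + O*(6 + O) = 12 + O*(6 + O))
D(Y) = -4 - 2*Y² (D(Y) = -4 + (Y*(-2))*Y = -4 + (-2*Y)*Y = -4 - 2*Y²)
((D(-5) - 6)*S(-4) - 21)*66 = (((-4 - 2*(-5)²) - 6)*(12 - 4*(6 - 4)) - 21)*66 = (((-4 - 2*25) - 6)*(12 - 4*2) - 21)*66 = (((-4 - 50) - 6)*(12 - 8) - 21)*66 = ((-54 - 6)*4 - 21)*66 = (-60*4 - 21)*66 = (-240 - 21)*66 = -261*66 = -17226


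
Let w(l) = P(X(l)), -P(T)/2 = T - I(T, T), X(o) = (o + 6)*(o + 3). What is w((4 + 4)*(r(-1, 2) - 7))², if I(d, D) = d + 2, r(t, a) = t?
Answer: 16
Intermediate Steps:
I(d, D) = 2 + d
X(o) = (3 + o)*(6 + o) (X(o) = (6 + o)*(3 + o) = (3 + o)*(6 + o))
P(T) = 4 (P(T) = -2*(T - (2 + T)) = -2*(T + (-2 - T)) = -2*(-2) = 4)
w(l) = 4
w((4 + 4)*(r(-1, 2) - 7))² = 4² = 16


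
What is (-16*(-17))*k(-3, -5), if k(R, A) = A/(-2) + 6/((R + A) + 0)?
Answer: 476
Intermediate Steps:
k(R, A) = 6/(A + R) - A/2 (k(R, A) = A*(-½) + 6/((A + R) + 0) = -A/2 + 6/(A + R) = 6/(A + R) - A/2)
(-16*(-17))*k(-3, -5) = (-16*(-17))*((12 - 1*(-5)² - 1*(-5)*(-3))/(2*(-5 - 3))) = 272*((½)*(12 - 1*25 - 15)/(-8)) = 272*((½)*(-⅛)*(12 - 25 - 15)) = 272*((½)*(-⅛)*(-28)) = 272*(7/4) = 476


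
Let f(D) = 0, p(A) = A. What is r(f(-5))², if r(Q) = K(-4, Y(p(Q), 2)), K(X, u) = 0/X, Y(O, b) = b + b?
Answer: 0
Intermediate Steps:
Y(O, b) = 2*b
K(X, u) = 0
r(Q) = 0
r(f(-5))² = 0² = 0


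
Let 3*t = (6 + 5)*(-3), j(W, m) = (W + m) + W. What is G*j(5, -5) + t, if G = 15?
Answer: 64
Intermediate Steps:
j(W, m) = m + 2*W
t = -11 (t = ((6 + 5)*(-3))/3 = (11*(-3))/3 = (1/3)*(-33) = -11)
G*j(5, -5) + t = 15*(-5 + 2*5) - 11 = 15*(-5 + 10) - 11 = 15*5 - 11 = 75 - 11 = 64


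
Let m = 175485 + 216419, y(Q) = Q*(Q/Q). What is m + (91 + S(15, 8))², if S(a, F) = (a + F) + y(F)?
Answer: 406788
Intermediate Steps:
y(Q) = Q (y(Q) = Q*1 = Q)
S(a, F) = a + 2*F (S(a, F) = (a + F) + F = (F + a) + F = a + 2*F)
m = 391904
m + (91 + S(15, 8))² = 391904 + (91 + (15 + 2*8))² = 391904 + (91 + (15 + 16))² = 391904 + (91 + 31)² = 391904 + 122² = 391904 + 14884 = 406788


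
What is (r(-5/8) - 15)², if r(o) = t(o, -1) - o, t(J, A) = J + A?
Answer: 256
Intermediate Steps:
t(J, A) = A + J
r(o) = -1 (r(o) = (-1 + o) - o = -1)
(r(-5/8) - 15)² = (-1 - 15)² = (-16)² = 256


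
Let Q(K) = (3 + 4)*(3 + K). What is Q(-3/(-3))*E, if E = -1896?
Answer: -53088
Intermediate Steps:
Q(K) = 21 + 7*K (Q(K) = 7*(3 + K) = 21 + 7*K)
Q(-3/(-3))*E = (21 + 7*(-3/(-3)))*(-1896) = (21 + 7*(-3*(-⅓)))*(-1896) = (21 + 7*1)*(-1896) = (21 + 7)*(-1896) = 28*(-1896) = -53088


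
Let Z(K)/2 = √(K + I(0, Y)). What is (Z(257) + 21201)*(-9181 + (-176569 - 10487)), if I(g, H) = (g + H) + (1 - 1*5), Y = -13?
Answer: -4160420637 - 1569896*√15 ≈ -4.1665e+9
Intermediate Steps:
I(g, H) = -4 + H + g (I(g, H) = (H + g) + (1 - 5) = (H + g) - 4 = -4 + H + g)
Z(K) = 2*√(-17 + K) (Z(K) = 2*√(K + (-4 - 13 + 0)) = 2*√(K - 17) = 2*√(-17 + K))
(Z(257) + 21201)*(-9181 + (-176569 - 10487)) = (2*√(-17 + 257) + 21201)*(-9181 + (-176569 - 10487)) = (2*√240 + 21201)*(-9181 - 187056) = (2*(4*√15) + 21201)*(-196237) = (8*√15 + 21201)*(-196237) = (21201 + 8*√15)*(-196237) = -4160420637 - 1569896*√15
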